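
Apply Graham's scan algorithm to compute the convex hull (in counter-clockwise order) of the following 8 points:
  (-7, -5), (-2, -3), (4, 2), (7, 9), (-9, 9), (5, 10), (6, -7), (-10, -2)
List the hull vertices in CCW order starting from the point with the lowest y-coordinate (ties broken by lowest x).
Hull (CCW) = [(6, -7), (7, 9), (5, 10), (-9, 9), (-10, -2), (-7, -5)]

Graham scan procedure:
  1. Find the pivot p₀ = point with lowest y (tie → lowest x): (6, -7).
  2. Sort the remaining points by polar angle around p₀.
  3. Walk through sorted points, maintaining a stack; pop the top while the last three entries make a non-left turn (cross product ≤ 0).
  4. Final stack is the convex hull in CCW order: (6, -7), (7, 9), (5, 10), (-9, 9), (-10, -2), (-7, -5).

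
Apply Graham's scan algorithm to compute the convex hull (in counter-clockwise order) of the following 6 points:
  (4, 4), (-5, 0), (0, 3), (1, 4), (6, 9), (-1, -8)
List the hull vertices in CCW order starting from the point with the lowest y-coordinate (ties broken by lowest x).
Hull (CCW) = [(-1, -8), (4, 4), (6, 9), (-5, 0)]

Graham scan procedure:
  1. Find the pivot p₀ = point with lowest y (tie → lowest x): (-1, -8).
  2. Sort the remaining points by polar angle around p₀.
  3. Walk through sorted points, maintaining a stack; pop the top while the last three entries make a non-left turn (cross product ≤ 0).
  4. Final stack is the convex hull in CCW order: (-1, -8), (4, 4), (6, 9), (-5, 0).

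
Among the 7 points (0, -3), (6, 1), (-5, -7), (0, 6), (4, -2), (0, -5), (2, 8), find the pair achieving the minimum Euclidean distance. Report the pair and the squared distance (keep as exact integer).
Pair = ((0, -3), (0, -5)); squared distance = 4

Compute all C(7, 2) = 21 pairwise squared distances (x_i − x_j)² + (y_i − y_j)². The minimum is 4, attained by the pair ((0, -3), (0, -5)).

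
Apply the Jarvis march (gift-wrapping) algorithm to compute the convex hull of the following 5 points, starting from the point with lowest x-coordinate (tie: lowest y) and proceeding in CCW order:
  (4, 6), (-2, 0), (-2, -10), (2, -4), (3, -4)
Hull (CCW) = [(-2, -10), (3, -4), (4, 6), (-2, 0)]

Jarvis march: at each step, from the current hull vertex p, select the next vertex q as the point such that every other point lies strictly to the left of (or on) the directed line p → q. (Equivalently: for every other point r, the cross product (q − p) × (r − p) ≥ 0.)
Starting point (lowest x, tie lowest y): (-2, -10). Wrap until returning to start. Resulting hull: (-2, -10), (3, -4), (4, 6), (-2, 0).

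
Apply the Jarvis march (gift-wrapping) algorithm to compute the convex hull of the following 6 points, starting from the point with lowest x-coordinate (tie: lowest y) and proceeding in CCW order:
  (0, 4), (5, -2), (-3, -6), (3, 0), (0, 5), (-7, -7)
Hull (CCW) = [(-7, -7), (-3, -6), (5, -2), (0, 5)]

Jarvis march: at each step, from the current hull vertex p, select the next vertex q as the point such that every other point lies strictly to the left of (or on) the directed line p → q. (Equivalently: for every other point r, the cross product (q − p) × (r − p) ≥ 0.)
Starting point (lowest x, tie lowest y): (-7, -7). Wrap until returning to start. Resulting hull: (-7, -7), (-3, -6), (5, -2), (0, 5).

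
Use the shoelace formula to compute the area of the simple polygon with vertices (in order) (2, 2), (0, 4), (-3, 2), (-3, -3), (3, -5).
Area = 75/2

Shoelace formula: Area = (1/2) |Σ_i (x_i · y_{i+1} − x_{i+1} · y_i)| (indices mod n). Compute each cross term:
  (2)(4) − (0)(2) = 8
  (0)(2) − (-3)(4) = 12
  (-3)(-3) − (-3)(2) = 15
  (-3)(-5) − (3)(-3) = 24
  (3)(2) − (2)(-5) = 16
Sum = 75, so (signed) Area = 75/2 = 75/2, |Area| = 75/2.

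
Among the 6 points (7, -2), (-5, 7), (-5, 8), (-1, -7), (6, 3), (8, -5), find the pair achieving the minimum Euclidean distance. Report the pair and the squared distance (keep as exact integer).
Pair = ((-5, 7), (-5, 8)); squared distance = 1

Compute all C(6, 2) = 15 pairwise squared distances (x_i − x_j)² + (y_i − y_j)². The minimum is 1, attained by the pair ((-5, 7), (-5, 8)).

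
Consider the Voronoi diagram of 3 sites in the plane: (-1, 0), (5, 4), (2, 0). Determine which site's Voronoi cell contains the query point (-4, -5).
Nearest site = (-1, 0)

The Voronoi cell of site s contains exactly those query points closer to s than to any other site. Compute squared distances from q = (-4, -5) to each site:
  (-1 − -4)² + (0 − -5)² = 34
  (2 − -4)² + (0 − -5)² = 61
  (5 − -4)² + (4 − -5)² = 162
Minimum is attained by (-1, 0), so q lies in its Voronoi cell.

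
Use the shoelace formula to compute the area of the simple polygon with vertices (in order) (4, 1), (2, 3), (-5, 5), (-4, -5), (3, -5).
Area = 69

Shoelace formula: Area = (1/2) |Σ_i (x_i · y_{i+1} − x_{i+1} · y_i)| (indices mod n). Compute each cross term:
  (4)(3) − (2)(1) = 10
  (2)(5) − (-5)(3) = 25
  (-5)(-5) − (-4)(5) = 45
  (-4)(-5) − (3)(-5) = 35
  (3)(1) − (4)(-5) = 23
Sum = 138, so (signed) Area = 138/2 = 69, |Area| = 69.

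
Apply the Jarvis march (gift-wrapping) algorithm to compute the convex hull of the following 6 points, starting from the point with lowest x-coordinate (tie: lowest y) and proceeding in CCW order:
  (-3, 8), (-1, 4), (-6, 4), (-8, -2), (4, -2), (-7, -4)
Hull (CCW) = [(-8, -2), (-7, -4), (4, -2), (-3, 8), (-6, 4)]

Jarvis march: at each step, from the current hull vertex p, select the next vertex q as the point such that every other point lies strictly to the left of (or on) the directed line p → q. (Equivalently: for every other point r, the cross product (q − p) × (r − p) ≥ 0.)
Starting point (lowest x, tie lowest y): (-8, -2). Wrap until returning to start. Resulting hull: (-8, -2), (-7, -4), (4, -2), (-3, 8), (-6, 4).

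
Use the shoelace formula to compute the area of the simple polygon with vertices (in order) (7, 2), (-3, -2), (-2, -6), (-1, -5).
Area = 43/2

Shoelace formula: Area = (1/2) |Σ_i (x_i · y_{i+1} − x_{i+1} · y_i)| (indices mod n). Compute each cross term:
  (7)(-2) − (-3)(2) = -8
  (-3)(-6) − (-2)(-2) = 14
  (-2)(-5) − (-1)(-6) = 4
  (-1)(2) − (7)(-5) = 33
Sum = 43, so (signed) Area = 43/2 = 43/2, |Area| = 43/2.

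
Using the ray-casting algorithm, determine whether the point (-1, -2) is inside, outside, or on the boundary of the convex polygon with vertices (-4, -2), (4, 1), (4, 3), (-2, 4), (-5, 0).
The point (-1, -2) lies strictly outside the polygon

Cast a horizontal ray to the right from the query point and count how many polygon edges it crosses (each edge strictly once or zero times, handled with the usual half-open convention). 
Parity of crossings → even ⇒ outside.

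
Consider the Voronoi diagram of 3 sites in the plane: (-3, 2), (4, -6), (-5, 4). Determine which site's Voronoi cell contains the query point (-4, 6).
Nearest site = (-5, 4)

The Voronoi cell of site s contains exactly those query points closer to s than to any other site. Compute squared distances from q = (-4, 6) to each site:
  (-5 − -4)² + (4 − 6)² = 5
  (-3 − -4)² + (2 − 6)² = 17
  (4 − -4)² + (-6 − 6)² = 208
Minimum is attained by (-5, 4), so q lies in its Voronoi cell.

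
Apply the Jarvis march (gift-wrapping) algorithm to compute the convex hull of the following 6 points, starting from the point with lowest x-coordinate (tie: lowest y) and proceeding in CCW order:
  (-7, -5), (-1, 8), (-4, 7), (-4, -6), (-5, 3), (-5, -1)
Hull (CCW) = [(-7, -5), (-4, -6), (-1, 8), (-4, 7)]

Jarvis march: at each step, from the current hull vertex p, select the next vertex q as the point such that every other point lies strictly to the left of (or on) the directed line p → q. (Equivalently: for every other point r, the cross product (q − p) × (r − p) ≥ 0.)
Starting point (lowest x, tie lowest y): (-7, -5). Wrap until returning to start. Resulting hull: (-7, -5), (-4, -6), (-1, 8), (-4, 7).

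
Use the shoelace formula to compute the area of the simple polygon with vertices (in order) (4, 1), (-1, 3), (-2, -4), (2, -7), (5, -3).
Area = 91/2

Shoelace formula: Area = (1/2) |Σ_i (x_i · y_{i+1} − x_{i+1} · y_i)| (indices mod n). Compute each cross term:
  (4)(3) − (-1)(1) = 13
  (-1)(-4) − (-2)(3) = 10
  (-2)(-7) − (2)(-4) = 22
  (2)(-3) − (5)(-7) = 29
  (5)(1) − (4)(-3) = 17
Sum = 91, so (signed) Area = 91/2 = 91/2, |Area| = 91/2.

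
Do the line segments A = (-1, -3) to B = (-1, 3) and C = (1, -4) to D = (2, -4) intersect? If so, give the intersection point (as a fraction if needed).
No (intersection of containing lines falls outside at least one segment)

Parametrize and solve: t = -1/6, s = -2. At least one of these is outside [0, 1], so the segments do not intersect.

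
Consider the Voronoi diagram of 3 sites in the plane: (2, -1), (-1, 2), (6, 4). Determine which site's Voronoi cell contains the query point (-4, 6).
Nearest site = (-1, 2)

The Voronoi cell of site s contains exactly those query points closer to s than to any other site. Compute squared distances from q = (-4, 6) to each site:
  (-1 − -4)² + (2 − 6)² = 25
  (2 − -4)² + (-1 − 6)² = 85
  (6 − -4)² + (4 − 6)² = 104
Minimum is attained by (-1, 2), so q lies in its Voronoi cell.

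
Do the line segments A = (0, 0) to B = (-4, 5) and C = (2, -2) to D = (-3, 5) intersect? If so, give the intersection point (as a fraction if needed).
No (intersection of containing lines falls outside at least one segment)

Parametrize and solve: t = -4/3, s = -2/3. At least one of these is outside [0, 1], so the segments do not intersect.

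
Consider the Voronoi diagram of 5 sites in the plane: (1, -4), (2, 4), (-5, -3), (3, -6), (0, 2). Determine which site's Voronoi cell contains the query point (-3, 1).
Nearest site = (0, 2)

The Voronoi cell of site s contains exactly those query points closer to s than to any other site. Compute squared distances from q = (-3, 1) to each site:
  (0 − -3)² + (2 − 1)² = 10
  (-5 − -3)² + (-3 − 1)² = 20
  (2 − -3)² + (4 − 1)² = 34
  (1 − -3)² + (-4 − 1)² = 41
  (3 − -3)² + (-6 − 1)² = 85
Minimum is attained by (0, 2), so q lies in its Voronoi cell.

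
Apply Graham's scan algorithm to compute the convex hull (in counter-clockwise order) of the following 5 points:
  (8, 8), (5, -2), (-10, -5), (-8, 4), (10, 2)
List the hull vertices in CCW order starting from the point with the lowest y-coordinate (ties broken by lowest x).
Hull (CCW) = [(-10, -5), (5, -2), (10, 2), (8, 8), (-8, 4)]

Graham scan procedure:
  1. Find the pivot p₀ = point with lowest y (tie → lowest x): (-10, -5).
  2. Sort the remaining points by polar angle around p₀.
  3. Walk through sorted points, maintaining a stack; pop the top while the last three entries make a non-left turn (cross product ≤ 0).
  4. Final stack is the convex hull in CCW order: (-10, -5), (5, -2), (10, 2), (8, 8), (-8, 4).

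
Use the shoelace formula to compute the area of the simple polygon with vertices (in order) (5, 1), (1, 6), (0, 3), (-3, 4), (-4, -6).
Area = 101/2

Shoelace formula: Area = (1/2) |Σ_i (x_i · y_{i+1} − x_{i+1} · y_i)| (indices mod n). Compute each cross term:
  (5)(6) − (1)(1) = 29
  (1)(3) − (0)(6) = 3
  (0)(4) − (-3)(3) = 9
  (-3)(-6) − (-4)(4) = 34
  (-4)(1) − (5)(-6) = 26
Sum = 101, so (signed) Area = 101/2 = 101/2, |Area| = 101/2.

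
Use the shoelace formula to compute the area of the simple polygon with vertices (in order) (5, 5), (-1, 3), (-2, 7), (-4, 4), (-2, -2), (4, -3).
Area = 52

Shoelace formula: Area = (1/2) |Σ_i (x_i · y_{i+1} − x_{i+1} · y_i)| (indices mod n). Compute each cross term:
  (5)(3) − (-1)(5) = 20
  (-1)(7) − (-2)(3) = -1
  (-2)(4) − (-4)(7) = 20
  (-4)(-2) − (-2)(4) = 16
  (-2)(-3) − (4)(-2) = 14
  (4)(5) − (5)(-3) = 35
Sum = 104, so (signed) Area = 104/2 = 52, |Area| = 52.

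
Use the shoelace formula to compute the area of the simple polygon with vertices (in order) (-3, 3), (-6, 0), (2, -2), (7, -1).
Area = 30

Shoelace formula: Area = (1/2) |Σ_i (x_i · y_{i+1} − x_{i+1} · y_i)| (indices mod n). Compute each cross term:
  (-3)(0) − (-6)(3) = 18
  (-6)(-2) − (2)(0) = 12
  (2)(-1) − (7)(-2) = 12
  (7)(3) − (-3)(-1) = 18
Sum = 60, so (signed) Area = 60/2 = 30, |Area| = 30.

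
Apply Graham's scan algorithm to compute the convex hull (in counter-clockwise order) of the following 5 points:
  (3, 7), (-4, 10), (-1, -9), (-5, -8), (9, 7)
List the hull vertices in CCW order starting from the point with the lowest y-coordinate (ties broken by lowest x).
Hull (CCW) = [(-1, -9), (9, 7), (-4, 10), (-5, -8)]

Graham scan procedure:
  1. Find the pivot p₀ = point with lowest y (tie → lowest x): (-1, -9).
  2. Sort the remaining points by polar angle around p₀.
  3. Walk through sorted points, maintaining a stack; pop the top while the last three entries make a non-left turn (cross product ≤ 0).
  4. Final stack is the convex hull in CCW order: (-1, -9), (9, 7), (-4, 10), (-5, -8).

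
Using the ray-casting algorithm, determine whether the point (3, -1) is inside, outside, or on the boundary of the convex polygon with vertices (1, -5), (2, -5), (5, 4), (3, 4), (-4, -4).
The point (3, -1) lies strictly inside the polygon

Cast a horizontal ray to the right from the query point and count how many polygon edges it crosses (each edge strictly once or zero times, handled with the usual half-open convention). 
Parity of crossings → odd ⇒ inside.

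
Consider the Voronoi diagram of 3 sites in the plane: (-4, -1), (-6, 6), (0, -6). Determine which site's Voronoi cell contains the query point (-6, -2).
Nearest site = (-4, -1)

The Voronoi cell of site s contains exactly those query points closer to s than to any other site. Compute squared distances from q = (-6, -2) to each site:
  (-4 − -6)² + (-1 − -2)² = 5
  (0 − -6)² + (-6 − -2)² = 52
  (-6 − -6)² + (6 − -2)² = 64
Minimum is attained by (-4, -1), so q lies in its Voronoi cell.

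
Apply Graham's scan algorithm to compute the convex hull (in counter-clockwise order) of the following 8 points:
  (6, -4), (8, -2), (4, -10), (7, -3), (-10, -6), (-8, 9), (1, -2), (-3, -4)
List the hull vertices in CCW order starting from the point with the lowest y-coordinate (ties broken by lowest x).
Hull (CCW) = [(4, -10), (8, -2), (-8, 9), (-10, -6)]

Graham scan procedure:
  1. Find the pivot p₀ = point with lowest y (tie → lowest x): (4, -10).
  2. Sort the remaining points by polar angle around p₀.
  3. Walk through sorted points, maintaining a stack; pop the top while the last three entries make a non-left turn (cross product ≤ 0).
  4. Final stack is the convex hull in CCW order: (4, -10), (8, -2), (-8, 9), (-10, -6).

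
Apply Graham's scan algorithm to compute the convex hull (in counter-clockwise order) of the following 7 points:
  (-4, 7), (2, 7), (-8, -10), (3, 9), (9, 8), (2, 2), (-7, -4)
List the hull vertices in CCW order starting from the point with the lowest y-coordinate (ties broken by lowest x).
Hull (CCW) = [(-8, -10), (9, 8), (3, 9), (-4, 7), (-7, -4)]

Graham scan procedure:
  1. Find the pivot p₀ = point with lowest y (tie → lowest x): (-8, -10).
  2. Sort the remaining points by polar angle around p₀.
  3. Walk through sorted points, maintaining a stack; pop the top while the last three entries make a non-left turn (cross product ≤ 0).
  4. Final stack is the convex hull in CCW order: (-8, -10), (9, 8), (3, 9), (-4, 7), (-7, -4).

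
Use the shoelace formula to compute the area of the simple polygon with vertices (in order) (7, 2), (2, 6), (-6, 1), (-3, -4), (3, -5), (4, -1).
Area = 81

Shoelace formula: Area = (1/2) |Σ_i (x_i · y_{i+1} − x_{i+1} · y_i)| (indices mod n). Compute each cross term:
  (7)(6) − (2)(2) = 38
  (2)(1) − (-6)(6) = 38
  (-6)(-4) − (-3)(1) = 27
  (-3)(-5) − (3)(-4) = 27
  (3)(-1) − (4)(-5) = 17
  (4)(2) − (7)(-1) = 15
Sum = 162, so (signed) Area = 162/2 = 81, |Area| = 81.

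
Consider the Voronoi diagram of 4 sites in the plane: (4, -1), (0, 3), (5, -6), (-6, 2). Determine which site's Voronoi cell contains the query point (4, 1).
Nearest site = (4, -1)

The Voronoi cell of site s contains exactly those query points closer to s than to any other site. Compute squared distances from q = (4, 1) to each site:
  (4 − 4)² + (-1 − 1)² = 4
  (0 − 4)² + (3 − 1)² = 20
  (5 − 4)² + (-6 − 1)² = 50
  (-6 − 4)² + (2 − 1)² = 101
Minimum is attained by (4, -1), so q lies in its Voronoi cell.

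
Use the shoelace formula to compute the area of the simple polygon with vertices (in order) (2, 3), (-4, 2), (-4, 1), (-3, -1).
Area = 10

Shoelace formula: Area = (1/2) |Σ_i (x_i · y_{i+1} − x_{i+1} · y_i)| (indices mod n). Compute each cross term:
  (2)(2) − (-4)(3) = 16
  (-4)(1) − (-4)(2) = 4
  (-4)(-1) − (-3)(1) = 7
  (-3)(3) − (2)(-1) = -7
Sum = 20, so (signed) Area = 20/2 = 10, |Area| = 10.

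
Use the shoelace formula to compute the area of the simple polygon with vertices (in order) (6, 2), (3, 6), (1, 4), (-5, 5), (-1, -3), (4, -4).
Area = 129/2

Shoelace formula: Area = (1/2) |Σ_i (x_i · y_{i+1} − x_{i+1} · y_i)| (indices mod n). Compute each cross term:
  (6)(6) − (3)(2) = 30
  (3)(4) − (1)(6) = 6
  (1)(5) − (-5)(4) = 25
  (-5)(-3) − (-1)(5) = 20
  (-1)(-4) − (4)(-3) = 16
  (4)(2) − (6)(-4) = 32
Sum = 129, so (signed) Area = 129/2 = 129/2, |Area| = 129/2.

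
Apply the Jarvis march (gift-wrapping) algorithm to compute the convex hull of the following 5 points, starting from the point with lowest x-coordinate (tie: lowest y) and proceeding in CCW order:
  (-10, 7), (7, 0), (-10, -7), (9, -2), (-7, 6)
Hull (CCW) = [(-10, -7), (9, -2), (7, 0), (-7, 6), (-10, 7)]

Jarvis march: at each step, from the current hull vertex p, select the next vertex q as the point such that every other point lies strictly to the left of (or on) the directed line p → q. (Equivalently: for every other point r, the cross product (q − p) × (r − p) ≥ 0.)
Starting point (lowest x, tie lowest y): (-10, -7). Wrap until returning to start. Resulting hull: (-10, -7), (9, -2), (7, 0), (-7, 6), (-10, 7).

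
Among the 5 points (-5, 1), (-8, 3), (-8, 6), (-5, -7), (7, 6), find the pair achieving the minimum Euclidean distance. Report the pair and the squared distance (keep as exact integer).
Pair = ((-8, 3), (-8, 6)); squared distance = 9

Compute all C(5, 2) = 10 pairwise squared distances (x_i − x_j)² + (y_i − y_j)². The minimum is 9, attained by the pair ((-8, 3), (-8, 6)).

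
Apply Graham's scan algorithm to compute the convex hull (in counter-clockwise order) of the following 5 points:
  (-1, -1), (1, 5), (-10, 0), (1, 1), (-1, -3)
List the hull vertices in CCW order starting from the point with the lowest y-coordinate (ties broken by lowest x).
Hull (CCW) = [(-1, -3), (1, 1), (1, 5), (-10, 0)]

Graham scan procedure:
  1. Find the pivot p₀ = point with lowest y (tie → lowest x): (-1, -3).
  2. Sort the remaining points by polar angle around p₀.
  3. Walk through sorted points, maintaining a stack; pop the top while the last three entries make a non-left turn (cross product ≤ 0).
  4. Final stack is the convex hull in CCW order: (-1, -3), (1, 1), (1, 5), (-10, 0).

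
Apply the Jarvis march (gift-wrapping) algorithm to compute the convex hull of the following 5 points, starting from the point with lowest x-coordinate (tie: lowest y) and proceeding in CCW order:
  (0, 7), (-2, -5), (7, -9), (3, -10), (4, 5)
Hull (CCW) = [(-2, -5), (3, -10), (7, -9), (4, 5), (0, 7)]

Jarvis march: at each step, from the current hull vertex p, select the next vertex q as the point such that every other point lies strictly to the left of (or on) the directed line p → q. (Equivalently: for every other point r, the cross product (q − p) × (r − p) ≥ 0.)
Starting point (lowest x, tie lowest y): (-2, -5). Wrap until returning to start. Resulting hull: (-2, -5), (3, -10), (7, -9), (4, 5), (0, 7).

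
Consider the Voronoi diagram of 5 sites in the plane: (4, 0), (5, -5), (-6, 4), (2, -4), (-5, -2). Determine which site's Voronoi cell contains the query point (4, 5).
Nearest site = (4, 0)

The Voronoi cell of site s contains exactly those query points closer to s than to any other site. Compute squared distances from q = (4, 5) to each site:
  (4 − 4)² + (0 − 5)² = 25
  (2 − 4)² + (-4 − 5)² = 85
  (-6 − 4)² + (4 − 5)² = 101
  (5 − 4)² + (-5 − 5)² = 101
  (-5 − 4)² + (-2 − 5)² = 130
Minimum is attained by (4, 0), so q lies in its Voronoi cell.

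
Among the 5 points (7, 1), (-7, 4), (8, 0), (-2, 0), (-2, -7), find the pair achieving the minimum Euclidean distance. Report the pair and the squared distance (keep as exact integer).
Pair = ((7, 1), (8, 0)); squared distance = 2

Compute all C(5, 2) = 10 pairwise squared distances (x_i − x_j)² + (y_i − y_j)². The minimum is 2, attained by the pair ((7, 1), (8, 0)).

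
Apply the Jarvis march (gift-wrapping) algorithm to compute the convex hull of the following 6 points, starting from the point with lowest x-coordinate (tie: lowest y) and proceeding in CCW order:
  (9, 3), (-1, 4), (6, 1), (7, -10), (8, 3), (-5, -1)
Hull (CCW) = [(-5, -1), (7, -10), (9, 3), (-1, 4)]

Jarvis march: at each step, from the current hull vertex p, select the next vertex q as the point such that every other point lies strictly to the left of (or on) the directed line p → q. (Equivalently: for every other point r, the cross product (q − p) × (r − p) ≥ 0.)
Starting point (lowest x, tie lowest y): (-5, -1). Wrap until returning to start. Resulting hull: (-5, -1), (7, -10), (9, 3), (-1, 4).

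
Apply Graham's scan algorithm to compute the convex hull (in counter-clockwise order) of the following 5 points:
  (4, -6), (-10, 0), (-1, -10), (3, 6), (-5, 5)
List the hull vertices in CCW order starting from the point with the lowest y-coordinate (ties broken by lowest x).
Hull (CCW) = [(-1, -10), (4, -6), (3, 6), (-5, 5), (-10, 0)]

Graham scan procedure:
  1. Find the pivot p₀ = point with lowest y (tie → lowest x): (-1, -10).
  2. Sort the remaining points by polar angle around p₀.
  3. Walk through sorted points, maintaining a stack; pop the top while the last three entries make a non-left turn (cross product ≤ 0).
  4. Final stack is the convex hull in CCW order: (-1, -10), (4, -6), (3, 6), (-5, 5), (-10, 0).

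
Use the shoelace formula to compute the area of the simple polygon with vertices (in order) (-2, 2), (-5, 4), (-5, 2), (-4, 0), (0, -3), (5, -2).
Area = 53/2

Shoelace formula: Area = (1/2) |Σ_i (x_i · y_{i+1} − x_{i+1} · y_i)| (indices mod n). Compute each cross term:
  (-2)(4) − (-5)(2) = 2
  (-5)(2) − (-5)(4) = 10
  (-5)(0) − (-4)(2) = 8
  (-4)(-3) − (0)(0) = 12
  (0)(-2) − (5)(-3) = 15
  (5)(2) − (-2)(-2) = 6
Sum = 53, so (signed) Area = 53/2 = 53/2, |Area| = 53/2.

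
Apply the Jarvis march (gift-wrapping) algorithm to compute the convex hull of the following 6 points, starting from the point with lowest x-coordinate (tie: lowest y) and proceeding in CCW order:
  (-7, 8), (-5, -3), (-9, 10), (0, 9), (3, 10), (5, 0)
Hull (CCW) = [(-9, 10), (-5, -3), (5, 0), (3, 10)]

Jarvis march: at each step, from the current hull vertex p, select the next vertex q as the point such that every other point lies strictly to the left of (or on) the directed line p → q. (Equivalently: for every other point r, the cross product (q − p) × (r − p) ≥ 0.)
Starting point (lowest x, tie lowest y): (-9, 10). Wrap until returning to start. Resulting hull: (-9, 10), (-5, -3), (5, 0), (3, 10).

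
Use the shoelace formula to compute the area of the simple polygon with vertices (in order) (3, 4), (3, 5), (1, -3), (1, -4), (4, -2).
Area = 12

Shoelace formula: Area = (1/2) |Σ_i (x_i · y_{i+1} − x_{i+1} · y_i)| (indices mod n). Compute each cross term:
  (3)(5) − (3)(4) = 3
  (3)(-3) − (1)(5) = -14
  (1)(-4) − (1)(-3) = -1
  (1)(-2) − (4)(-4) = 14
  (4)(4) − (3)(-2) = 22
Sum = 24, so (signed) Area = 24/2 = 12, |Area| = 12.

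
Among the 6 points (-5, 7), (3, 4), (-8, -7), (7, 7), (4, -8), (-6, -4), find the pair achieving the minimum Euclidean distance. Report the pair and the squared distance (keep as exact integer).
Pair = ((-8, -7), (-6, -4)); squared distance = 13

Compute all C(6, 2) = 15 pairwise squared distances (x_i − x_j)² + (y_i − y_j)². The minimum is 13, attained by the pair ((-8, -7), (-6, -4)).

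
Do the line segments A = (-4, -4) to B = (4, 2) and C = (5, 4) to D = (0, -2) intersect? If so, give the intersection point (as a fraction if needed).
Yes; intersection at (20/9, 2/3) (t = 7/9 on AB, s = 5/9 on CD)

Parametrize AB as A + t(B − A) = (-4 + 8 t, -4 + 6 t) and CD as C + s(D − C) = (5 + -5 s, 4 + -6 s). Solve the linear system for (t, s). Determinant = 18 ≠ 0, so a unique intersection of the containing lines exists. Solution: t = 7/9, s = 5/9 — both in [0, 1], so the segments cross. Intersection point: (20/9, 2/3).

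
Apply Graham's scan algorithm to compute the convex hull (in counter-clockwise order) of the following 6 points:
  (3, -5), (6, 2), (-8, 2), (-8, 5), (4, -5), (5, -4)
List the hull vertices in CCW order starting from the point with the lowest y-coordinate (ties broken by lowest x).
Hull (CCW) = [(3, -5), (4, -5), (5, -4), (6, 2), (-8, 5), (-8, 2)]

Graham scan procedure:
  1. Find the pivot p₀ = point with lowest y (tie → lowest x): (3, -5).
  2. Sort the remaining points by polar angle around p₀.
  3. Walk through sorted points, maintaining a stack; pop the top while the last three entries make a non-left turn (cross product ≤ 0).
  4. Final stack is the convex hull in CCW order: (3, -5), (4, -5), (5, -4), (6, 2), (-8, 5), (-8, 2).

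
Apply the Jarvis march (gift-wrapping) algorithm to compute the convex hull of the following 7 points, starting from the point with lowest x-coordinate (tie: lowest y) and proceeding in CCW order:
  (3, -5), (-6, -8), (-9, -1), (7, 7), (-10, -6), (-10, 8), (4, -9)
Hull (CCW) = [(-10, -6), (-6, -8), (4, -9), (7, 7), (-10, 8)]

Jarvis march: at each step, from the current hull vertex p, select the next vertex q as the point such that every other point lies strictly to the left of (or on) the directed line p → q. (Equivalently: for every other point r, the cross product (q − p) × (r − p) ≥ 0.)
Starting point (lowest x, tie lowest y): (-10, -6). Wrap until returning to start. Resulting hull: (-10, -6), (-6, -8), (4, -9), (7, 7), (-10, 8).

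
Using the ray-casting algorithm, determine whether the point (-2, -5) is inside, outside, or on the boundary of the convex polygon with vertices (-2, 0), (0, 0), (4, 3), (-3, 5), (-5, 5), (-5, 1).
The point (-2, -5) lies strictly outside the polygon

Cast a horizontal ray to the right from the query point and count how many polygon edges it crosses (each edge strictly once or zero times, handled with the usual half-open convention). 
Parity of crossings → even ⇒ outside.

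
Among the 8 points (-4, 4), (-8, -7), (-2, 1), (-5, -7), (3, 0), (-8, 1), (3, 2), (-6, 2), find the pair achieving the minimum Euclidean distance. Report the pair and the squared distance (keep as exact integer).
Pair = ((3, 0), (3, 2)); squared distance = 4

Compute all C(8, 2) = 28 pairwise squared distances (x_i − x_j)² + (y_i − y_j)². The minimum is 4, attained by the pair ((3, 0), (3, 2)).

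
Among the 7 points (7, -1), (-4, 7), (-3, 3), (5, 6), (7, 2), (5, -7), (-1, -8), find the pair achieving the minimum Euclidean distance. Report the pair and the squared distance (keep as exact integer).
Pair = ((7, -1), (7, 2)); squared distance = 9

Compute all C(7, 2) = 21 pairwise squared distances (x_i − x_j)² + (y_i − y_j)². The minimum is 9, attained by the pair ((7, -1), (7, 2)).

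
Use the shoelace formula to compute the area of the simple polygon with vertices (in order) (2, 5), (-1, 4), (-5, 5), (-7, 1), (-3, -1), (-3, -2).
Area = 30

Shoelace formula: Area = (1/2) |Σ_i (x_i · y_{i+1} − x_{i+1} · y_i)| (indices mod n). Compute each cross term:
  (2)(4) − (-1)(5) = 13
  (-1)(5) − (-5)(4) = 15
  (-5)(1) − (-7)(5) = 30
  (-7)(-1) − (-3)(1) = 10
  (-3)(-2) − (-3)(-1) = 3
  (-3)(5) − (2)(-2) = -11
Sum = 60, so (signed) Area = 60/2 = 30, |Area| = 30.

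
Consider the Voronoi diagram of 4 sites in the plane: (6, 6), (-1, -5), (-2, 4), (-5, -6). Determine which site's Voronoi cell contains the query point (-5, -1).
Nearest site = (-5, -6)

The Voronoi cell of site s contains exactly those query points closer to s than to any other site. Compute squared distances from q = (-5, -1) to each site:
  (-5 − -5)² + (-6 − -1)² = 25
  (-1 − -5)² + (-5 − -1)² = 32
  (-2 − -5)² + (4 − -1)² = 34
  (6 − -5)² + (6 − -1)² = 170
Minimum is attained by (-5, -6), so q lies in its Voronoi cell.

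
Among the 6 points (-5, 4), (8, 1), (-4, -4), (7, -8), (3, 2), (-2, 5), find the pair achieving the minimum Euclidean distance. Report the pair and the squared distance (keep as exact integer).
Pair = ((-5, 4), (-2, 5)); squared distance = 10

Compute all C(6, 2) = 15 pairwise squared distances (x_i − x_j)² + (y_i − y_j)². The minimum is 10, attained by the pair ((-5, 4), (-2, 5)).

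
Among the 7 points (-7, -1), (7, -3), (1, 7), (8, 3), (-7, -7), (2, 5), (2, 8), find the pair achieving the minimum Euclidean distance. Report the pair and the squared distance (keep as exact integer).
Pair = ((1, 7), (2, 8)); squared distance = 2

Compute all C(7, 2) = 21 pairwise squared distances (x_i − x_j)² + (y_i − y_j)². The minimum is 2, attained by the pair ((1, 7), (2, 8)).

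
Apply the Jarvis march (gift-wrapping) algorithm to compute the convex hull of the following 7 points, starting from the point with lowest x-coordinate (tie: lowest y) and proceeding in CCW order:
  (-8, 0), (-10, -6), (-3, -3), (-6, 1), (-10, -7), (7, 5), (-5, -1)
Hull (CCW) = [(-10, -7), (-3, -3), (7, 5), (-6, 1), (-8, 0), (-10, -6)]

Jarvis march: at each step, from the current hull vertex p, select the next vertex q as the point such that every other point lies strictly to the left of (or on) the directed line p → q. (Equivalently: for every other point r, the cross product (q − p) × (r − p) ≥ 0.)
Starting point (lowest x, tie lowest y): (-10, -7). Wrap until returning to start. Resulting hull: (-10, -7), (-3, -3), (7, 5), (-6, 1), (-8, 0), (-10, -6).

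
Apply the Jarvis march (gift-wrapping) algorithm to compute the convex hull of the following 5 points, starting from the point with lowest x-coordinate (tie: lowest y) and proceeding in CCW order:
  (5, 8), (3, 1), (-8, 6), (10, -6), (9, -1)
Hull (CCW) = [(-8, 6), (10, -6), (9, -1), (5, 8)]

Jarvis march: at each step, from the current hull vertex p, select the next vertex q as the point such that every other point lies strictly to the left of (or on) the directed line p → q. (Equivalently: for every other point r, the cross product (q − p) × (r − p) ≥ 0.)
Starting point (lowest x, tie lowest y): (-8, 6). Wrap until returning to start. Resulting hull: (-8, 6), (10, -6), (9, -1), (5, 8).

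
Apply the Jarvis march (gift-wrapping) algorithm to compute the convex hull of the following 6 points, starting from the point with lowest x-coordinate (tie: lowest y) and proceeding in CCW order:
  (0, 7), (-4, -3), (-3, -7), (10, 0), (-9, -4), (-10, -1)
Hull (CCW) = [(-10, -1), (-9, -4), (-3, -7), (10, 0), (0, 7)]

Jarvis march: at each step, from the current hull vertex p, select the next vertex q as the point such that every other point lies strictly to the left of (or on) the directed line p → q. (Equivalently: for every other point r, the cross product (q − p) × (r − p) ≥ 0.)
Starting point (lowest x, tie lowest y): (-10, -1). Wrap until returning to start. Resulting hull: (-10, -1), (-9, -4), (-3, -7), (10, 0), (0, 7).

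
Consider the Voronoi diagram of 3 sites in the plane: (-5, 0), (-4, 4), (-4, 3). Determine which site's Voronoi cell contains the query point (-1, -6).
Nearest site = (-5, 0)

The Voronoi cell of site s contains exactly those query points closer to s than to any other site. Compute squared distances from q = (-1, -6) to each site:
  (-5 − -1)² + (0 − -6)² = 52
  (-4 − -1)² + (3 − -6)² = 90
  (-4 − -1)² + (4 − -6)² = 109
Minimum is attained by (-5, 0), so q lies in its Voronoi cell.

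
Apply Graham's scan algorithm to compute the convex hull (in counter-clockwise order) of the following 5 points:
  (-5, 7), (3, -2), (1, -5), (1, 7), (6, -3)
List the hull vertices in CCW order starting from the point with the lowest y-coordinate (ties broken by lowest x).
Hull (CCW) = [(1, -5), (6, -3), (1, 7), (-5, 7)]

Graham scan procedure:
  1. Find the pivot p₀ = point with lowest y (tie → lowest x): (1, -5).
  2. Sort the remaining points by polar angle around p₀.
  3. Walk through sorted points, maintaining a stack; pop the top while the last three entries make a non-left turn (cross product ≤ 0).
  4. Final stack is the convex hull in CCW order: (1, -5), (6, -3), (1, 7), (-5, 7).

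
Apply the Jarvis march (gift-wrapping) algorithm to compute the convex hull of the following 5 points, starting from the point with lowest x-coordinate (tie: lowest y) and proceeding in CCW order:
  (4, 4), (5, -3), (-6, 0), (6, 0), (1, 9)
Hull (CCW) = [(-6, 0), (5, -3), (6, 0), (4, 4), (1, 9)]

Jarvis march: at each step, from the current hull vertex p, select the next vertex q as the point such that every other point lies strictly to the left of (or on) the directed line p → q. (Equivalently: for every other point r, the cross product (q − p) × (r − p) ≥ 0.)
Starting point (lowest x, tie lowest y): (-6, 0). Wrap until returning to start. Resulting hull: (-6, 0), (5, -3), (6, 0), (4, 4), (1, 9).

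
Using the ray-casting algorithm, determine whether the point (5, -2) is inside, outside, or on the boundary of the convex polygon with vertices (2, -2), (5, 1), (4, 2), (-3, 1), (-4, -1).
The point (5, -2) lies strictly outside the polygon

Cast a horizontal ray to the right from the query point and count how many polygon edges it crosses (each edge strictly once or zero times, handled with the usual half-open convention). 
Parity of crossings → even ⇒ outside.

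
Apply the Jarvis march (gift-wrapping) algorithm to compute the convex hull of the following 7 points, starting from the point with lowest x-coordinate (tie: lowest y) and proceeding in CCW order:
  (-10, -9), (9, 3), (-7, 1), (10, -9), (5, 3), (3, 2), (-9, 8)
Hull (CCW) = [(-10, -9), (10, -9), (9, 3), (-9, 8)]

Jarvis march: at each step, from the current hull vertex p, select the next vertex q as the point such that every other point lies strictly to the left of (or on) the directed line p → q. (Equivalently: for every other point r, the cross product (q − p) × (r − p) ≥ 0.)
Starting point (lowest x, tie lowest y): (-10, -9). Wrap until returning to start. Resulting hull: (-10, -9), (10, -9), (9, 3), (-9, 8).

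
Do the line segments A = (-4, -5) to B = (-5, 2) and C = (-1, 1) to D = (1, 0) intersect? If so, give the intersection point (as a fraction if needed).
No (intersection of containing lines falls outside at least one segment)

Parametrize and solve: t = 15/13, s = -27/13. At least one of these is outside [0, 1], so the segments do not intersect.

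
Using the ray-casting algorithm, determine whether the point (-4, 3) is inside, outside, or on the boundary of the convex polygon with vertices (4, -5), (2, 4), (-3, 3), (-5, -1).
The point (-4, 3) lies strictly outside the polygon

Cast a horizontal ray to the right from the query point and count how many polygon edges it crosses (each edge strictly once or zero times, handled with the usual half-open convention). 
Parity of crossings → even ⇒ outside.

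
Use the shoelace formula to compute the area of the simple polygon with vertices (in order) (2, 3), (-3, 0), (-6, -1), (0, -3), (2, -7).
Area = 28

Shoelace formula: Area = (1/2) |Σ_i (x_i · y_{i+1} − x_{i+1} · y_i)| (indices mod n). Compute each cross term:
  (2)(0) − (-3)(3) = 9
  (-3)(-1) − (-6)(0) = 3
  (-6)(-3) − (0)(-1) = 18
  (0)(-7) − (2)(-3) = 6
  (2)(3) − (2)(-7) = 20
Sum = 56, so (signed) Area = 56/2 = 28, |Area| = 28.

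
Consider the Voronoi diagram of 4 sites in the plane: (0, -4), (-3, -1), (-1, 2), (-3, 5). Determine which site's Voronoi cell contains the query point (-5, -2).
Nearest site = (-3, -1)

The Voronoi cell of site s contains exactly those query points closer to s than to any other site. Compute squared distances from q = (-5, -2) to each site:
  (-3 − -5)² + (-1 − -2)² = 5
  (0 − -5)² + (-4 − -2)² = 29
  (-1 − -5)² + (2 − -2)² = 32
  (-3 − -5)² + (5 − -2)² = 53
Minimum is attained by (-3, -1), so q lies in its Voronoi cell.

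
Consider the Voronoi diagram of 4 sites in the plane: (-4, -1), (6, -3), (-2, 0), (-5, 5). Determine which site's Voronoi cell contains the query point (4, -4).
Nearest site = (6, -3)

The Voronoi cell of site s contains exactly those query points closer to s than to any other site. Compute squared distances from q = (4, -4) to each site:
  (6 − 4)² + (-3 − -4)² = 5
  (-2 − 4)² + (0 − -4)² = 52
  (-4 − 4)² + (-1 − -4)² = 73
  (-5 − 4)² + (5 − -4)² = 162
Minimum is attained by (6, -3), so q lies in its Voronoi cell.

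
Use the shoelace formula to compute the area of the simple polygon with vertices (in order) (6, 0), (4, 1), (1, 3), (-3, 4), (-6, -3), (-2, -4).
Area = 105/2

Shoelace formula: Area = (1/2) |Σ_i (x_i · y_{i+1} − x_{i+1} · y_i)| (indices mod n). Compute each cross term:
  (6)(1) − (4)(0) = 6
  (4)(3) − (1)(1) = 11
  (1)(4) − (-3)(3) = 13
  (-3)(-3) − (-6)(4) = 33
  (-6)(-4) − (-2)(-3) = 18
  (-2)(0) − (6)(-4) = 24
Sum = 105, so (signed) Area = 105/2 = 105/2, |Area| = 105/2.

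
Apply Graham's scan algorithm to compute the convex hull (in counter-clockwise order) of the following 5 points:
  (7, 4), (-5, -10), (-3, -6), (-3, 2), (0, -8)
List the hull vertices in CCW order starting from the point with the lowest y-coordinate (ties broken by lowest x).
Hull (CCW) = [(-5, -10), (0, -8), (7, 4), (-3, 2)]

Graham scan procedure:
  1. Find the pivot p₀ = point with lowest y (tie → lowest x): (-5, -10).
  2. Sort the remaining points by polar angle around p₀.
  3. Walk through sorted points, maintaining a stack; pop the top while the last three entries make a non-left turn (cross product ≤ 0).
  4. Final stack is the convex hull in CCW order: (-5, -10), (0, -8), (7, 4), (-3, 2).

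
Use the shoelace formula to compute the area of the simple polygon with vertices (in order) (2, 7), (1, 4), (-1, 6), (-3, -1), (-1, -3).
Area = 37/2

Shoelace formula: Area = (1/2) |Σ_i (x_i · y_{i+1} − x_{i+1} · y_i)| (indices mod n). Compute each cross term:
  (2)(4) − (1)(7) = 1
  (1)(6) − (-1)(4) = 10
  (-1)(-1) − (-3)(6) = 19
  (-3)(-3) − (-1)(-1) = 8
  (-1)(7) − (2)(-3) = -1
Sum = 37, so (signed) Area = 37/2 = 37/2, |Area| = 37/2.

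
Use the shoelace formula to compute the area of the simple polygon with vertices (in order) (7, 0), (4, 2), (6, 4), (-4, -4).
Area = 19

Shoelace formula: Area = (1/2) |Σ_i (x_i · y_{i+1} − x_{i+1} · y_i)| (indices mod n). Compute each cross term:
  (7)(2) − (4)(0) = 14
  (4)(4) − (6)(2) = 4
  (6)(-4) − (-4)(4) = -8
  (-4)(0) − (7)(-4) = 28
Sum = 38, so (signed) Area = 38/2 = 19, |Area| = 19.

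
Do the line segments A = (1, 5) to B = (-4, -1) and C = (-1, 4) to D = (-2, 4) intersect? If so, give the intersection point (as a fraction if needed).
No (intersection of containing lines falls outside at least one segment)

Parametrize and solve: t = 1/6, s = -7/6. At least one of these is outside [0, 1], so the segments do not intersect.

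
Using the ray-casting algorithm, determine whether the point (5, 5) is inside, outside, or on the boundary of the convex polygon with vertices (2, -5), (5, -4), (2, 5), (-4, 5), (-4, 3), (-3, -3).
The point (5, 5) lies strictly outside the polygon

Cast a horizontal ray to the right from the query point and count how many polygon edges it crosses (each edge strictly once or zero times, handled with the usual half-open convention). 
Parity of crossings → even ⇒ outside.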